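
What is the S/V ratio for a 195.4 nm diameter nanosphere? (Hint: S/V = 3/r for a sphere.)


Radius r = 195.4/2 = 97.7 nm
S/V = 3 / r = 3 / 97.7
S/V = 0.0307 nm^-1

0.0307


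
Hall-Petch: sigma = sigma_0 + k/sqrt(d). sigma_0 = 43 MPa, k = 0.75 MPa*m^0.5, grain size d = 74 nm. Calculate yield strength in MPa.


d = 74 nm = 7.4e-08 m
sqrt(d) = 0.0002720294
Hall-Petch contribution = k / sqrt(d) = 0.75 / 0.0002720294 = 2757.1 MPa
sigma = sigma_0 + k/sqrt(d) = 43 + 2757.1 = 2800.1 MPa

2800.1


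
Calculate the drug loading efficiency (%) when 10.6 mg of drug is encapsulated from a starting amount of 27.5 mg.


Drug loading efficiency = (drug loaded / drug initial) * 100
DLE = 10.6 / 27.5 * 100
DLE = 0.3855 * 100
DLE = 38.55%

38.55


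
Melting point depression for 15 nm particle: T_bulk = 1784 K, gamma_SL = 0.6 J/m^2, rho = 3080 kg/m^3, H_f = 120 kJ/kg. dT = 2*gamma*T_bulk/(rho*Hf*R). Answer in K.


Radius R = 15/2 = 7.5 nm = 7.5e-09 m
Convert H_f = 120 kJ/kg = 120000 J/kg
dT = 2 * gamma_SL * T_bulk / (rho * H_f * R)
dT = 2 * 0.6 * 1784 / (3080 * 120000 * 7.5e-09)
dT = 772.3 K

772.3


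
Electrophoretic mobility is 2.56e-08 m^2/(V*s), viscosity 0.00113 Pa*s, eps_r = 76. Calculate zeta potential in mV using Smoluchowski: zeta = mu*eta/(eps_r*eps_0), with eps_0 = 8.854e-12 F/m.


Smoluchowski equation: zeta = mu * eta / (eps_r * eps_0)
zeta = 2.56e-08 * 0.00113 / (76 * 8.854e-12)
zeta = 0.04299 V = 42.99 mV

42.99


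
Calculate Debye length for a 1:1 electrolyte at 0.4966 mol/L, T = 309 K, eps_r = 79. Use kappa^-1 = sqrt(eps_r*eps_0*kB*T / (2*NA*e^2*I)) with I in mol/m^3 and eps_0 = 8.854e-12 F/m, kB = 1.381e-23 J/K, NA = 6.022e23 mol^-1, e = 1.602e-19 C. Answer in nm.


Ionic strength I = 0.4966 * 1^2 * 1000 = 496.6 mol/m^3
kappa^-1 = sqrt(79 * 8.854e-12 * 1.381e-23 * 309 / (2 * 6.022e23 * (1.602e-19)^2 * 496.6))
kappa^-1 = 0.441 nm

0.441


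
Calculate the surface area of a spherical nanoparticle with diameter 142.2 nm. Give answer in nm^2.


Radius r = 142.2/2 = 71.1 nm
Surface area SA = 4 * pi * r^2
SA = 4 * pi * (71.1)^2
SA = 63525.64 nm^2

63525.64


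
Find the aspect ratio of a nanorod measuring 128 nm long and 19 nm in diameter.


Aspect ratio AR = length / diameter
AR = 128 / 19
AR = 6.74

6.74


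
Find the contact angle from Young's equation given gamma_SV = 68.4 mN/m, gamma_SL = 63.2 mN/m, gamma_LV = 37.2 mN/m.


cos(theta) = (gamma_SV - gamma_SL) / gamma_LV
cos(theta) = (68.4 - 63.2) / 37.2
cos(theta) = 0.139785
theta = arccos(0.139785) = 81.96 degrees

81.96


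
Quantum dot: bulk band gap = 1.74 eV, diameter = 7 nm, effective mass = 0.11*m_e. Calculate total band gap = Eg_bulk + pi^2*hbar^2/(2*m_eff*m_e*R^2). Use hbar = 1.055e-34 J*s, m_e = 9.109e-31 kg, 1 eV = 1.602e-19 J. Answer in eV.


Radius R = 7/2 nm = 3.5e-09 m
Confinement energy dE = pi^2 * hbar^2 / (2 * m_eff * m_e * R^2)
dE = pi^2 * (1.055e-34)^2 / (2 * 0.11 * 9.109e-31 * (3.5e-09)^2) J, divided by 1.602e-19 J/eV
dE = 0.2793 eV
Total band gap = E_g(bulk) + dE = 1.74 + 0.2793 = 2.0193 eV

2.0193


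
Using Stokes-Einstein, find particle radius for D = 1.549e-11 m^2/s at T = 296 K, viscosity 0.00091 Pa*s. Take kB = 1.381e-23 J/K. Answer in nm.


Stokes-Einstein: R = kB*T / (6*pi*eta*D)
R = 1.381e-23 * 296 / (6 * pi * 0.00091 * 1.549e-11)
R = 1.53848e-08 m = 15.38 nm

15.38


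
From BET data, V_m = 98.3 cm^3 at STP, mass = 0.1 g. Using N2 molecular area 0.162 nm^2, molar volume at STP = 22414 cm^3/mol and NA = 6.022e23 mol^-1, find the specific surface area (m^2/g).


Number of moles in monolayer = V_m / 22414 = 98.3 / 22414 = 0.00438565
Number of molecules = moles * NA = 0.00438565 * 6.022e23
SA = molecules * sigma / mass
SA = (98.3 / 22414) * 6.022e23 * 0.162e-18 / 0.1
SA = 4278.5 m^2/g

4278.5


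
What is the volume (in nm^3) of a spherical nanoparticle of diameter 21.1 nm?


Radius r = 21.1/2 = 10.55 nm
Volume V = (4/3) * pi * r^3
V = (4/3) * pi * (10.55)^3
V = 4918.65 nm^3

4918.65


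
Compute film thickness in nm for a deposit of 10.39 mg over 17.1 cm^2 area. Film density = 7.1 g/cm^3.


Convert: m = 10.39 mg = 1.0390e-05 kg, A = 17.1 cm^2 = 1.7100e-03 m^2, rho = 7.1 g/cm^3 = 7100 kg/m^3
t = m / (A * rho)
t = 1.0390e-05 / (1.7100e-03 * 7100)
t = 8.5578e-07 m = 855.8 nm

855.8


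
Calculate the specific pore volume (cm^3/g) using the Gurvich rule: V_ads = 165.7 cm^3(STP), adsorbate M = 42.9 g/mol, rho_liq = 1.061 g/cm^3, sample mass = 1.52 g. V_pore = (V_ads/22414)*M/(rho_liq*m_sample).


Moles adsorbed n = V_ads / 22414 = 165.7 / 22414 = 7.392701e-03 mol
Liquid volume V_liq = n * M / rho_liq = 7.392701e-03 * 42.9 / 1.061 = 0.29891 cm^3
Specific pore volume V_pore = V_liq / m_sample = 0.29891 / 1.52
V_pore = 0.1967 cm^3/g

0.1967


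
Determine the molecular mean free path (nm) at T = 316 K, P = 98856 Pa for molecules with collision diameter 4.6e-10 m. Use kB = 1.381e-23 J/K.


Mean free path: lambda = kB*T / (sqrt(2) * pi * d^2 * P)
lambda = 1.381e-23 * 316 / (sqrt(2) * pi * (4.6e-10)^2 * 98856)
lambda = 4.69567e-08 m
lambda = 46.96 nm

46.96


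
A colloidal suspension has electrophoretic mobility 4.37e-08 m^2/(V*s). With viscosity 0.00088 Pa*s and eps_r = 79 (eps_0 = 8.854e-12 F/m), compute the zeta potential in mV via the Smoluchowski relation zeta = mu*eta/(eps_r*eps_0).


Smoluchowski equation: zeta = mu * eta / (eps_r * eps_0)
zeta = 4.37e-08 * 0.00088 / (79 * 8.854e-12)
zeta = 0.054979 V = 54.98 mV

54.98


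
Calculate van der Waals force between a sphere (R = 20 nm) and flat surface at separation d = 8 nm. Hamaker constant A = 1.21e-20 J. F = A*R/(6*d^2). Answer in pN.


Convert to SI: R = 20 nm = 2e-08 m, d = 8 nm = 8e-09 m
F = A * R / (6 * d^2)
F = 1.21e-20 * 2e-08 / (6 * (8e-09)^2)
F = 6.30208e-13 N = 0.63 pN

0.63


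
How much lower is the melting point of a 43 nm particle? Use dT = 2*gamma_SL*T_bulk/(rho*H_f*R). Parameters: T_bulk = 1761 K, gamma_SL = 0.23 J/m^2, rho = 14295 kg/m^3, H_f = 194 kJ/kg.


Radius R = 43/2 = 21.5 nm = 2.15e-08 m
Convert H_f = 194 kJ/kg = 194000 J/kg
dT = 2 * gamma_SL * T_bulk / (rho * H_f * R)
dT = 2 * 0.23 * 1761 / (14295 * 194000 * 2.15e-08)
dT = 13.6 K

13.6


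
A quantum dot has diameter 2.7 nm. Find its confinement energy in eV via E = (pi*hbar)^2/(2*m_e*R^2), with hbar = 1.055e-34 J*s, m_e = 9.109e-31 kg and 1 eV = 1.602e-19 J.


Radius R = 2.7/2 = 1.35 nm = 1.35e-09 m
E = (pi * 1.055e-34)^2 / (2 * 9.109e-31 * (1.35e-09)^2)
E(J) = 3.30854e-20
E = E(J) / 1.602e-19 = 0.2065 eV

0.2065


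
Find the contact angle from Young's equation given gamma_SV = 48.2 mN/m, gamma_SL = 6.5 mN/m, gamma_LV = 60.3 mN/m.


cos(theta) = (gamma_SV - gamma_SL) / gamma_LV
cos(theta) = (48.2 - 6.5) / 60.3
cos(theta) = 0.691542
theta = arccos(0.691542) = 46.25 degrees

46.25


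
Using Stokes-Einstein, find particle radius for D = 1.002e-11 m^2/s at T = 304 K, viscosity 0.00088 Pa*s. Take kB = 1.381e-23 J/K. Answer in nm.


Stokes-Einstein: R = kB*T / (6*pi*eta*D)
R = 1.381e-23 * 304 / (6 * pi * 0.00088 * 1.002e-11)
R = 2.5259e-08 m = 25.26 nm

25.26


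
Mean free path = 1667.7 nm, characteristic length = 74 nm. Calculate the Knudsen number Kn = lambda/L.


Knudsen number Kn = lambda / L
Kn = 1667.7 / 74
Kn = 22.5365

22.5365


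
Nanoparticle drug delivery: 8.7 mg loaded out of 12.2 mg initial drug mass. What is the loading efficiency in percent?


Drug loading efficiency = (drug loaded / drug initial) * 100
DLE = 8.7 / 12.2 * 100
DLE = 0.7131 * 100
DLE = 71.31%

71.31


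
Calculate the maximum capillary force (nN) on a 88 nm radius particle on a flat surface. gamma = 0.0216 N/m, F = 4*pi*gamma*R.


Convert radius: R = 88 nm = 8.8e-08 m
F = 4 * pi * gamma * R
F = 4 * pi * 0.0216 * 8.8e-08
F = 2.38862e-08 N = 23.8862 nN

23.8862


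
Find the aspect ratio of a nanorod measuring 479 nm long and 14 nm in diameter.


Aspect ratio AR = length / diameter
AR = 479 / 14
AR = 34.21

34.21


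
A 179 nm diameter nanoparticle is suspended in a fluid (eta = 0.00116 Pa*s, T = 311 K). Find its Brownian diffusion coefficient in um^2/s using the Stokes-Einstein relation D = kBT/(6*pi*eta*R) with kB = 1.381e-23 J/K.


Radius R = 179/2 = 89.5 nm = 8.95e-08 m
D = kB*T / (6*pi*eta*R)
D = 1.381e-23 * 311 / (6 * pi * 0.00116 * 8.95e-08)
D = 2.19468e-12 m^2/s = 2.195 um^2/s

2.195


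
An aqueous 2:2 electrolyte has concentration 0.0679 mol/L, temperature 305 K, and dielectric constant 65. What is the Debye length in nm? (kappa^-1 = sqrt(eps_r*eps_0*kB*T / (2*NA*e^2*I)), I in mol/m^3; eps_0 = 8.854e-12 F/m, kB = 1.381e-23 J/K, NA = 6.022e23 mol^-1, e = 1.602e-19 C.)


Ionic strength I = 0.0679 * 2^2 * 1000 = 271.6 mol/m^3
kappa^-1 = sqrt(65 * 8.854e-12 * 1.381e-23 * 305 / (2 * 6.022e23 * (1.602e-19)^2 * 271.6))
kappa^-1 = 0.537 nm

0.537


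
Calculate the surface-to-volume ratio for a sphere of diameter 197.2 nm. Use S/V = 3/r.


Radius r = 197.2/2 = 98.6 nm
S/V = 3 / r = 3 / 98.6
S/V = 0.0304 nm^-1

0.0304


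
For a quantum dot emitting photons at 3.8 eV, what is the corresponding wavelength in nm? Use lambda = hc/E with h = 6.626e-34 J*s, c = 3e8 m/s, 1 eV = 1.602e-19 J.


Convert energy: E = 3.8 eV = 3.8 * 1.602e-19 = 6.0876e-19 J
lambda = h*c / E = 6.626e-34 * 3e8 / 6.0876e-19
lambda = 3.26533e-07 m = 326.5 nm

326.5


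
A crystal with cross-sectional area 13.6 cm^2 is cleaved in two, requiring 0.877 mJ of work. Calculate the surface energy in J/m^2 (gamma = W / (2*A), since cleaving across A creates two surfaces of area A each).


Convert: A = 13.6 cm^2 = 0.00136 m^2, W = 0.877 mJ = 0.000877 J
Cleaving exposes two faces of area A, so total new surface = 2*A and gamma = W / (2*A)
gamma = 0.000877 / (2 * 0.00136)
gamma = 0.322 J/m^2

0.322


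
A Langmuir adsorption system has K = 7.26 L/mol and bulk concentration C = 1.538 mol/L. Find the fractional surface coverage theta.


Langmuir isotherm: theta = K*C / (1 + K*C)
K*C = 7.26 * 1.538 = 11.16588
theta = 11.16588 / (1 + 11.16588) = 11.16588 / 12.16588
theta = 0.9178

0.9178


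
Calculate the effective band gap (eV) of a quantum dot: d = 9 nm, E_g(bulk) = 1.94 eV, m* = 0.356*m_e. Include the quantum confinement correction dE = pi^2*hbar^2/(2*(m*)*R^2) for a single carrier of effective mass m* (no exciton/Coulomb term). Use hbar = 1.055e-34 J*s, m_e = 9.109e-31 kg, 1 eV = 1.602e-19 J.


Radius R = 9/2 nm = 4.5e-09 m
Confinement energy dE = pi^2 * hbar^2 / (2 * m_eff * m_e * R^2)
dE = pi^2 * (1.055e-34)^2 / (2 * 0.356 * 9.109e-31 * (4.5e-09)^2) J, divided by 1.602e-19 J/eV
dE = 0.0522 eV
Total band gap = E_g(bulk) + dE = 1.94 + 0.0522 = 1.9922 eV

1.9922


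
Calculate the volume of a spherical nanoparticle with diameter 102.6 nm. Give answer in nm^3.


Radius r = 102.6/2 = 51.3 nm
Volume V = (4/3) * pi * r^3
V = (4/3) * pi * (51.3)^3
V = 565510.54 nm^3

565510.54


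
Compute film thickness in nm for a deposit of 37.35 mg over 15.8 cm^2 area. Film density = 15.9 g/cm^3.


Convert: m = 37.35 mg = 3.7350e-05 kg, A = 15.8 cm^2 = 1.5800e-03 m^2, rho = 15.9 g/cm^3 = 15900 kg/m^3
t = m / (A * rho)
t = 3.7350e-05 / (1.5800e-03 * 15900)
t = 1.4867e-06 m = 1486.7 nm

1486.7


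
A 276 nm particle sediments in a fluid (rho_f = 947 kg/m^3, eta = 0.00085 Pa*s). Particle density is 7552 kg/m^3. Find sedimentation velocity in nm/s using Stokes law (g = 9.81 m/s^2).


Radius R = 276/2 nm = 1.38e-07 m
Density difference = 7552 - 947 = 6605 kg/m^3
v = 2 * R^2 * (rho_p - rho_f) * g / (9 * eta)
v = 2 * (1.38e-07)^2 * 6605 * 9.81 / (9 * 0.00085)
v = 3.22603e-07 m/s = 322.6031 nm/s

322.6031


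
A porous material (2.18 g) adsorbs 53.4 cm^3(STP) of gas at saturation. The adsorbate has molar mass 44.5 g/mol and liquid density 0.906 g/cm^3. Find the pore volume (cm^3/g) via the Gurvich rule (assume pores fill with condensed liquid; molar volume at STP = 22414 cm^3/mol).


Moles adsorbed n = V_ads / 22414 = 53.4 / 22414 = 2.382440e-03 mol
Liquid volume V_liq = n * M / rho_liq = 2.382440e-03 * 44.5 / 0.906 = 0.11702 cm^3
Specific pore volume V_pore = V_liq / m_sample = 0.11702 / 2.18
V_pore = 0.0537 cm^3/g

0.0537


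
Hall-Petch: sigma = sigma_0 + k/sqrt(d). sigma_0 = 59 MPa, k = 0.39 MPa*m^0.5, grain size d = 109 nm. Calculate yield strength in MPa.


d = 109 nm = 1.09e-07 m
sqrt(d) = 0.0003301515
Hall-Petch contribution = k / sqrt(d) = 0.39 / 0.0003301515 = 1181.3 MPa
sigma = sigma_0 + k/sqrt(d) = 59 + 1181.3 = 1240.3 MPa

1240.3


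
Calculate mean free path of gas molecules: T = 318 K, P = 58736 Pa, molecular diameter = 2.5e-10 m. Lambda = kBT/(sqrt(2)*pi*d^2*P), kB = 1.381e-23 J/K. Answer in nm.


Mean free path: lambda = kB*T / (sqrt(2) * pi * d^2 * P)
lambda = 1.381e-23 * 318 / (sqrt(2) * pi * (2.5e-10)^2 * 58736)
lambda = 2.6926e-07 m
lambda = 269.26 nm

269.26


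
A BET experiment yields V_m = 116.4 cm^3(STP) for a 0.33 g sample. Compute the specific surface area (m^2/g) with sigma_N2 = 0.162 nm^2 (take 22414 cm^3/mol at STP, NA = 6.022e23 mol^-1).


Number of moles in monolayer = V_m / 22414 = 116.4 / 22414 = 0.00519318
Number of molecules = moles * NA = 0.00519318 * 6.022e23
SA = molecules * sigma / mass
SA = (116.4 / 22414) * 6.022e23 * 0.162e-18 / 0.33
SA = 1535.2 m^2/g

1535.2


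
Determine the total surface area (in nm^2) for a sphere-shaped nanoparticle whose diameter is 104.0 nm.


Radius r = 104.0/2 = 52 nm
Surface area SA = 4 * pi * r^2
SA = 4 * pi * (52)^2
SA = 33979.47 nm^2

33979.47


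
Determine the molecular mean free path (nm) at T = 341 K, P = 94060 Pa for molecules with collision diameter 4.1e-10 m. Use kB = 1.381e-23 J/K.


Mean free path: lambda = kB*T / (sqrt(2) * pi * d^2 * P)
lambda = 1.381e-23 * 341 / (sqrt(2) * pi * (4.1e-10)^2 * 94060)
lambda = 6.70364e-08 m
lambda = 67.04 nm

67.04


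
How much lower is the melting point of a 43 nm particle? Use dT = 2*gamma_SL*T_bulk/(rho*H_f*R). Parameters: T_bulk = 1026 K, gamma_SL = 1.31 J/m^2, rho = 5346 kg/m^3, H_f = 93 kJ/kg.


Radius R = 43/2 = 21.5 nm = 2.15e-08 m
Convert H_f = 93 kJ/kg = 93000 J/kg
dT = 2 * gamma_SL * T_bulk / (rho * H_f * R)
dT = 2 * 1.31 * 1026 / (5346 * 93000 * 2.15e-08)
dT = 251.5 K

251.5


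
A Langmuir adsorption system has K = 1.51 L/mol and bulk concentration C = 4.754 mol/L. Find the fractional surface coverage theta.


Langmuir isotherm: theta = K*C / (1 + K*C)
K*C = 1.51 * 4.754 = 7.17854
theta = 7.17854 / (1 + 7.17854) = 7.17854 / 8.17854
theta = 0.8777

0.8777


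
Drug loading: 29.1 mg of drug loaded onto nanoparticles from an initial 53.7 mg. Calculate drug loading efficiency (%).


Drug loading efficiency = (drug loaded / drug initial) * 100
DLE = 29.1 / 53.7 * 100
DLE = 0.5419 * 100
DLE = 54.19%

54.19


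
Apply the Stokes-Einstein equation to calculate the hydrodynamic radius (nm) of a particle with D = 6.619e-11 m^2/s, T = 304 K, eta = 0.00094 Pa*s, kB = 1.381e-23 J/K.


Stokes-Einstein: R = kB*T / (6*pi*eta*D)
R = 1.381e-23 * 304 / (6 * pi * 0.00094 * 6.619e-11)
R = 3.57969e-09 m = 3.58 nm

3.58


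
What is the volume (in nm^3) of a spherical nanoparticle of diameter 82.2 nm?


Radius r = 82.2/2 = 41.1 nm
Volume V = (4/3) * pi * r^3
V = (4/3) * pi * (41.1)^3
V = 290813.17 nm^3

290813.17


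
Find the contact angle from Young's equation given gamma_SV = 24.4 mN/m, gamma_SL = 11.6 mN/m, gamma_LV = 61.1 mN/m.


cos(theta) = (gamma_SV - gamma_SL) / gamma_LV
cos(theta) = (24.4 - 11.6) / 61.1
cos(theta) = 0.209493
theta = arccos(0.209493) = 77.91 degrees

77.91


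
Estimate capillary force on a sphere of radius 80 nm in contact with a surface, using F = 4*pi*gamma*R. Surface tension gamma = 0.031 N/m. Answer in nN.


Convert radius: R = 80 nm = 8e-08 m
F = 4 * pi * gamma * R
F = 4 * pi * 0.031 * 8e-08
F = 3.11646e-08 N = 31.1646 nN

31.1646


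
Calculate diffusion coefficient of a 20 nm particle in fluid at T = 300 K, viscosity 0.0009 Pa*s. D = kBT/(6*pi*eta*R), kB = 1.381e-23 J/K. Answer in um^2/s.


Radius R = 20/2 = 10 nm = 1e-08 m
D = kB*T / (6*pi*eta*R)
D = 1.381e-23 * 300 / (6 * pi * 0.0009 * 1e-08)
D = 2.44214e-11 m^2/s = 24.421 um^2/s

24.421


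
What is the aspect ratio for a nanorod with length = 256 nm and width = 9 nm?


Aspect ratio AR = length / diameter
AR = 256 / 9
AR = 28.44

28.44


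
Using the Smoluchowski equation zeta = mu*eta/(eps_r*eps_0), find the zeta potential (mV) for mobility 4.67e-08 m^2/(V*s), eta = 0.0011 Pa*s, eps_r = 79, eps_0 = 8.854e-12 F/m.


Smoluchowski equation: zeta = mu * eta / (eps_r * eps_0)
zeta = 4.67e-08 * 0.0011 / (79 * 8.854e-12)
zeta = 0.073442 V = 73.44 mV

73.44


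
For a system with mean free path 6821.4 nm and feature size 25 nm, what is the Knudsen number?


Knudsen number Kn = lambda / L
Kn = 6821.4 / 25
Kn = 272.856

272.856


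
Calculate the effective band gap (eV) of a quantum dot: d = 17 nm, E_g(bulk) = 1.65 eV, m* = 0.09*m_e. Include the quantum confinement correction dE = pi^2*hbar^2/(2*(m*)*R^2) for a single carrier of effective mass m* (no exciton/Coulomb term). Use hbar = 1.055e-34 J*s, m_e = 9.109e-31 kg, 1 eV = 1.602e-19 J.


Radius R = 17/2 nm = 8.5e-09 m
Confinement energy dE = pi^2 * hbar^2 / (2 * m_eff * m_e * R^2)
dE = pi^2 * (1.055e-34)^2 / (2 * 0.09 * 9.109e-31 * (8.5e-09)^2) J, divided by 1.602e-19 J/eV
dE = 0.0579 eV
Total band gap = E_g(bulk) + dE = 1.65 + 0.0579 = 1.7079 eV

1.7079


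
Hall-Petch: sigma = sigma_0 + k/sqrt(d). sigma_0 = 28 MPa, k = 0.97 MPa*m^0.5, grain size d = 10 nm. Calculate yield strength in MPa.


d = 10 nm = 1e-08 m
sqrt(d) = 0.0001
Hall-Petch contribution = k / sqrt(d) = 0.97 / 0.0001 = 9700.0 MPa
sigma = sigma_0 + k/sqrt(d) = 28 + 9700.0 = 9728.0 MPa

9728.0


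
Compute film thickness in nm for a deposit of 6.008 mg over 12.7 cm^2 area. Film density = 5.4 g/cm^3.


Convert: m = 6.008 mg = 6.0080e-06 kg, A = 12.7 cm^2 = 1.2700e-03 m^2, rho = 5.4 g/cm^3 = 5400 kg/m^3
t = m / (A * rho)
t = 6.0080e-06 / (1.2700e-03 * 5400)
t = 8.7606e-07 m = 876.1 nm

876.1


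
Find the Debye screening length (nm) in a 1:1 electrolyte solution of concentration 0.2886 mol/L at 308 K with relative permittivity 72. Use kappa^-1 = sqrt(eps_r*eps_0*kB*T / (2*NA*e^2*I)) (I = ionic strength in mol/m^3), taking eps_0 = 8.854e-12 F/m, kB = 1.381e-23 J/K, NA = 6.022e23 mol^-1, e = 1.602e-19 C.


Ionic strength I = 0.2886 * 1^2 * 1000 = 288.6 mol/m^3
kappa^-1 = sqrt(72 * 8.854e-12 * 1.381e-23 * 308 / (2 * 6.022e23 * (1.602e-19)^2 * 288.6))
kappa^-1 = 0.551 nm

0.551


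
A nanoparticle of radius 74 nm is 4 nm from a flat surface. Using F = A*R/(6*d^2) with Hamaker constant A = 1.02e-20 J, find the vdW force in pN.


Convert to SI: R = 74 nm = 7.4e-08 m, d = 4 nm = 4e-09 m
F = A * R / (6 * d^2)
F = 1.02e-20 * 7.4e-08 / (6 * (4e-09)^2)
F = 7.8625e-12 N = 7.862 pN

7.862


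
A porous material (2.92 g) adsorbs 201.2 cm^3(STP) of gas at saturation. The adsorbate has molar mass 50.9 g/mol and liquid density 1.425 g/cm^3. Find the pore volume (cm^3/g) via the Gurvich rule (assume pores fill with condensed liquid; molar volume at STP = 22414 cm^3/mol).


Moles adsorbed n = V_ads / 22414 = 201.2 / 22414 = 8.976533e-03 mol
Liquid volume V_liq = n * M / rho_liq = 8.976533e-03 * 50.9 / 1.425 = 0.32064 cm^3
Specific pore volume V_pore = V_liq / m_sample = 0.32064 / 2.92
V_pore = 0.1098 cm^3/g

0.1098


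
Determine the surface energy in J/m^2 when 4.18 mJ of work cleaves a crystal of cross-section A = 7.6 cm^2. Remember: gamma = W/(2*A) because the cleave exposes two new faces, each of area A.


Convert: A = 7.6 cm^2 = 0.00076 m^2, W = 4.18 mJ = 0.00418 J
Cleaving exposes two faces of area A, so total new surface = 2*A and gamma = W / (2*A)
gamma = 0.00418 / (2 * 0.00076)
gamma = 2.75 J/m^2

2.75


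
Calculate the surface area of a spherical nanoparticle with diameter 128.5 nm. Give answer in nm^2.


Radius r = 128.5/2 = 64.25 nm
Surface area SA = 4 * pi * r^2
SA = 4 * pi * (64.25)^2
SA = 51874.76 nm^2

51874.76


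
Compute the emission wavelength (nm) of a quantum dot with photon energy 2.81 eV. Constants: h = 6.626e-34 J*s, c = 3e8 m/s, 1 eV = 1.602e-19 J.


Convert energy: E = 2.81 eV = 2.81 * 1.602e-19 = 4.50162e-19 J
lambda = h*c / E = 6.626e-34 * 3e8 / 4.50162e-19
lambda = 4.41574e-07 m = 441.6 nm

441.6


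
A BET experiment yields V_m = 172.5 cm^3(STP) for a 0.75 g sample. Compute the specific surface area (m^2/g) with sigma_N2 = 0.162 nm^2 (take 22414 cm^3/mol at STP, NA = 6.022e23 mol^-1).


Number of moles in monolayer = V_m / 22414 = 172.5 / 22414 = 0.00769608
Number of molecules = moles * NA = 0.00769608 * 6.022e23
SA = molecules * sigma / mass
SA = (172.5 / 22414) * 6.022e23 * 0.162e-18 / 0.75
SA = 1001.1 m^2/g

1001.1


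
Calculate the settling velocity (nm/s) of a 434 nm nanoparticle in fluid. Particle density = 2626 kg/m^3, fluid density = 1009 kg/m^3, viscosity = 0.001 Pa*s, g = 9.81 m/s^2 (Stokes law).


Radius R = 434/2 nm = 2.17e-07 m
Density difference = 2626 - 1009 = 1617 kg/m^3
v = 2 * R^2 * (rho_p - rho_f) * g / (9 * eta)
v = 2 * (2.17e-07)^2 * 1617 * 9.81 / (9 * 0.001)
v = 1.65992e-07 m/s = 165.9916 nm/s

165.9916


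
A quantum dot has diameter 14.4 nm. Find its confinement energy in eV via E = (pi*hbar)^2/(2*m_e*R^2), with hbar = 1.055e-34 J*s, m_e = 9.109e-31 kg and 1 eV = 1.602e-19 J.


Radius R = 14.4/2 = 7.2 nm = 7.2e-09 m
E = (pi * 1.055e-34)^2 / (2 * 9.109e-31 * (7.2e-09)^2)
E(J) = 1.16316e-21
E = E(J) / 1.602e-19 = 0.0073 eV

0.0073


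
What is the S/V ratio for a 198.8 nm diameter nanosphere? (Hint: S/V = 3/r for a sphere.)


Radius r = 198.8/2 = 99.4 nm
S/V = 3 / r = 3 / 99.4
S/V = 0.0302 nm^-1

0.0302


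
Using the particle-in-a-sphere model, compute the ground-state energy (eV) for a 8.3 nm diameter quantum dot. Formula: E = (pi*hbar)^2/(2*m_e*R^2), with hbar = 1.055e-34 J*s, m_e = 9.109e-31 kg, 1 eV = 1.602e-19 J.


Radius R = 8.3/2 = 4.15 nm = 4.15e-09 m
E = (pi * 1.055e-34)^2 / (2 * 9.109e-31 * (4.15e-09)^2)
E(J) = 3.50113e-21
E = E(J) / 1.602e-19 = 0.0219 eV

0.0219


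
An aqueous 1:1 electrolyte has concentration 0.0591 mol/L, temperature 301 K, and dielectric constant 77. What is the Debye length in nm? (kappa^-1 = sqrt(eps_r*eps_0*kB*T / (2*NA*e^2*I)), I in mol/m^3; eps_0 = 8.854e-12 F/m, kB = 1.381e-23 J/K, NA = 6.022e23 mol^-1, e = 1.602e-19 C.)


Ionic strength I = 0.0591 * 1^2 * 1000 = 59.1 mol/m^3
kappa^-1 = sqrt(77 * 8.854e-12 * 1.381e-23 * 301 / (2 * 6.022e23 * (1.602e-19)^2 * 59.1))
kappa^-1 = 1.246 nm

1.246


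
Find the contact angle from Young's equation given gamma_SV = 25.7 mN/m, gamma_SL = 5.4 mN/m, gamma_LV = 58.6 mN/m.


cos(theta) = (gamma_SV - gamma_SL) / gamma_LV
cos(theta) = (25.7 - 5.4) / 58.6
cos(theta) = 0.346416
theta = arccos(0.346416) = 69.73 degrees

69.73


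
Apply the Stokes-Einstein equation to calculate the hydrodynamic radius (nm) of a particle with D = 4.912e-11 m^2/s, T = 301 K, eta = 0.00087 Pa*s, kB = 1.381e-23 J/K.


Stokes-Einstein: R = kB*T / (6*pi*eta*D)
R = 1.381e-23 * 301 / (6 * pi * 0.00087 * 4.912e-11)
R = 5.16038e-09 m = 5.16 nm

5.16


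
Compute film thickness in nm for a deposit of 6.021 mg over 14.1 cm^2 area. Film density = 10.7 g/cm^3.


Convert: m = 6.021 mg = 6.0210e-06 kg, A = 14.1 cm^2 = 1.4100e-03 m^2, rho = 10.7 g/cm^3 = 10700 kg/m^3
t = m / (A * rho)
t = 6.0210e-06 / (1.4100e-03 * 10700)
t = 3.9909e-07 m = 399.1 nm

399.1


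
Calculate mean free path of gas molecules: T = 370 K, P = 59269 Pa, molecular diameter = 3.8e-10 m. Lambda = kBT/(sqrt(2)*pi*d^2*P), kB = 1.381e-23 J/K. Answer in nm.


Mean free path: lambda = kB*T / (sqrt(2) * pi * d^2 * P)
lambda = 1.381e-23 * 370 / (sqrt(2) * pi * (3.8e-10)^2 * 59269)
lambda = 1.3438e-07 m
lambda = 134.38 nm

134.38


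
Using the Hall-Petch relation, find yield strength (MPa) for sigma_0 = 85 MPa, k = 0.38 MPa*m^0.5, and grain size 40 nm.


d = 40 nm = 4e-08 m
sqrt(d) = 0.0002
Hall-Petch contribution = k / sqrt(d) = 0.38 / 0.0002 = 1900.0 MPa
sigma = sigma_0 + k/sqrt(d) = 85 + 1900.0 = 1985.0 MPa

1985.0


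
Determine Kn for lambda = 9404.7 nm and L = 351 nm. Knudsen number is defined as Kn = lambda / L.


Knudsen number Kn = lambda / L
Kn = 9404.7 / 351
Kn = 26.794

26.794


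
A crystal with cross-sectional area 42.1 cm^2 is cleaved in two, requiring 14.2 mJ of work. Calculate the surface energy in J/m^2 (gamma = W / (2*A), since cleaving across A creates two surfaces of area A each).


Convert: A = 42.1 cm^2 = 0.00421 m^2, W = 14.2 mJ = 0.0142 J
Cleaving exposes two faces of area A, so total new surface = 2*A and gamma = W / (2*A)
gamma = 0.0142 / (2 * 0.00421)
gamma = 1.686 J/m^2

1.686


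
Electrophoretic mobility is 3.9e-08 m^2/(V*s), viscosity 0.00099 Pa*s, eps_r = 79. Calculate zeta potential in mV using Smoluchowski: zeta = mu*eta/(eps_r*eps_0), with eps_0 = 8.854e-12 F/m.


Smoluchowski equation: zeta = mu * eta / (eps_r * eps_0)
zeta = 3.9e-08 * 0.00099 / (79 * 8.854e-12)
zeta = 0.055199 V = 55.2 mV

55.2


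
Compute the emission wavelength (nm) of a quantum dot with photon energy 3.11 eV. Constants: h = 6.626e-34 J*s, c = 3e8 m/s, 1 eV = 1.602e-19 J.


Convert energy: E = 3.11 eV = 3.11 * 1.602e-19 = 4.98222e-19 J
lambda = h*c / E = 6.626e-34 * 3e8 / 4.98222e-19
lambda = 3.98979e-07 m = 399.0 nm

399.0


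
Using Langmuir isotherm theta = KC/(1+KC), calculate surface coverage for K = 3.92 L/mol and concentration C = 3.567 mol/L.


Langmuir isotherm: theta = K*C / (1 + K*C)
K*C = 3.92 * 3.567 = 13.98264
theta = 13.98264 / (1 + 13.98264) = 13.98264 / 14.98264
theta = 0.9333

0.9333


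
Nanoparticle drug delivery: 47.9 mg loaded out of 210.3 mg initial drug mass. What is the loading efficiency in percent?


Drug loading efficiency = (drug loaded / drug initial) * 100
DLE = 47.9 / 210.3 * 100
DLE = 0.2278 * 100
DLE = 22.78%

22.78


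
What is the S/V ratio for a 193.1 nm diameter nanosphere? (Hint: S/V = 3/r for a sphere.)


Radius r = 193.1/2 = 96.55 nm
S/V = 3 / r = 3 / 96.55
S/V = 0.0311 nm^-1

0.0311


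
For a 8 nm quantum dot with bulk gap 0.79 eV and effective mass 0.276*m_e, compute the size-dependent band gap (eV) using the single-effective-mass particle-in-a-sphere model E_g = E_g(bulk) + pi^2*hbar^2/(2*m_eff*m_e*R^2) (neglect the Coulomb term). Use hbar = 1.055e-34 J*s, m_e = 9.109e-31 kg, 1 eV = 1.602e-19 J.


Radius R = 8/2 nm = 4e-09 m
Confinement energy dE = pi^2 * hbar^2 / (2 * m_eff * m_e * R^2)
dE = pi^2 * (1.055e-34)^2 / (2 * 0.276 * 9.109e-31 * (4e-09)^2) J, divided by 1.602e-19 J/eV
dE = 0.0852 eV
Total band gap = E_g(bulk) + dE = 0.79 + 0.0852 = 0.8752 eV

0.8752


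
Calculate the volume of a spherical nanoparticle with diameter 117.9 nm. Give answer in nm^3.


Radius r = 117.9/2 = 58.95 nm
Volume V = (4/3) * pi * r^3
V = (4/3) * pi * (58.95)^3
V = 858104.22 nm^3

858104.22


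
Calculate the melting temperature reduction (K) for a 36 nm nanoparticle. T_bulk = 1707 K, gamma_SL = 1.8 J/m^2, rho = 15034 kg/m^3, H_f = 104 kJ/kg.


Radius R = 36/2 = 18 nm = 1.8e-08 m
Convert H_f = 104 kJ/kg = 104000 J/kg
dT = 2 * gamma_SL * T_bulk / (rho * H_f * R)
dT = 2 * 1.8 * 1707 / (15034 * 104000 * 1.8e-08)
dT = 218.4 K

218.4


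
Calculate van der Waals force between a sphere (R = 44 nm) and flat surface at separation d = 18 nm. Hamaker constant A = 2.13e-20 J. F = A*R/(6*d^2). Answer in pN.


Convert to SI: R = 44 nm = 4.4e-08 m, d = 18 nm = 1.8e-08 m
F = A * R / (6 * d^2)
F = 2.13e-20 * 4.4e-08 / (6 * (1.8e-08)^2)
F = 4.82099e-13 N = 0.482 pN

0.482


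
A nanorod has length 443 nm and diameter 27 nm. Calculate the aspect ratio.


Aspect ratio AR = length / diameter
AR = 443 / 27
AR = 16.41

16.41


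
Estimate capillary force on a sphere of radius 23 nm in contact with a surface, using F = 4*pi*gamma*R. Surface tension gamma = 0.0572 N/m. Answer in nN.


Convert radius: R = 23 nm = 2.3e-08 m
F = 4 * pi * gamma * R
F = 4 * pi * 0.0572 * 2.3e-08
F = 1.65323e-08 N = 16.5323 nN

16.5323


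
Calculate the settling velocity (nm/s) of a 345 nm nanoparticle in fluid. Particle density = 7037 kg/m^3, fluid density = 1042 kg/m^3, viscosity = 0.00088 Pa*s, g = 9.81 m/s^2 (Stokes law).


Radius R = 345/2 nm = 1.725e-07 m
Density difference = 7037 - 1042 = 5995 kg/m^3
v = 2 * R^2 * (rho_p - rho_f) * g / (9 * eta)
v = 2 * (1.725e-07)^2 * 5995 * 9.81 / (9 * 0.00088)
v = 4.41918e-07 m/s = 441.9175 nm/s

441.9175


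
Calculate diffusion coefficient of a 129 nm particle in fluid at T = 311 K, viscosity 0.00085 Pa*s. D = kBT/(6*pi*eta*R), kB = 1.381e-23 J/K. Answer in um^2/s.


Radius R = 129/2 = 64.5 nm = 6.45e-08 m
D = kB*T / (6*pi*eta*R)
D = 1.381e-23 * 311 / (6 * pi * 0.00085 * 6.45e-08)
D = 4.15599e-12 m^2/s = 4.156 um^2/s

4.156


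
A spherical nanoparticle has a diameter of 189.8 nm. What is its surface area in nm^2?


Radius r = 189.8/2 = 94.9 nm
Surface area SA = 4 * pi * r^2
SA = 4 * pi * (94.9)^2
SA = 113172.86 nm^2

113172.86


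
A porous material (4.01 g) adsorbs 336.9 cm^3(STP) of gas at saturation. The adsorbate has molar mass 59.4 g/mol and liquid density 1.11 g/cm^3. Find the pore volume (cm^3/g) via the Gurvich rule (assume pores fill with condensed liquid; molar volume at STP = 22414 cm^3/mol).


Moles adsorbed n = V_ads / 22414 = 336.9 / 22414 = 1.503078e-02 mol
Liquid volume V_liq = n * M / rho_liq = 1.503078e-02 * 59.4 / 1.11 = 0.80435 cm^3
Specific pore volume V_pore = V_liq / m_sample = 0.80435 / 4.01
V_pore = 0.2006 cm^3/g

0.2006


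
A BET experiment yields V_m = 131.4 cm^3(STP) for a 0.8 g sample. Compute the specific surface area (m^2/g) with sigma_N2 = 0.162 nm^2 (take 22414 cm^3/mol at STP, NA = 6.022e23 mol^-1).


Number of moles in monolayer = V_m / 22414 = 131.4 / 22414 = 0.00586241
Number of molecules = moles * NA = 0.00586241 * 6.022e23
SA = molecules * sigma / mass
SA = (131.4 / 22414) * 6.022e23 * 0.162e-18 / 0.8
SA = 714.9 m^2/g

714.9


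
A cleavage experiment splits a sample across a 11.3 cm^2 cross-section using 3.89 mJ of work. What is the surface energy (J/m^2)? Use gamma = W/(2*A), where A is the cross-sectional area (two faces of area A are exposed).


Convert: A = 11.3 cm^2 = 0.00113 m^2, W = 3.89 mJ = 0.00389 J
Cleaving exposes two faces of area A, so total new surface = 2*A and gamma = W / (2*A)
gamma = 0.00389 / (2 * 0.00113)
gamma = 1.721 J/m^2

1.721


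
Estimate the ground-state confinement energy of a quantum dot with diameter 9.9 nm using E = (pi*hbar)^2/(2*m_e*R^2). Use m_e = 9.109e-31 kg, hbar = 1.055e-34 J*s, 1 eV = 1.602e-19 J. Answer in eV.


Radius R = 9.9/2 = 4.95 nm = 4.95e-09 m
E = (pi * 1.055e-34)^2 / (2 * 9.109e-31 * (4.95e-09)^2)
E(J) = 2.4609e-21
E = E(J) / 1.602e-19 = 0.0154 eV

0.0154


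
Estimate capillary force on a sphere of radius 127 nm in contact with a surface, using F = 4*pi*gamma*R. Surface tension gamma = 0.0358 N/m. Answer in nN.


Convert radius: R = 127 nm = 1.27e-07 m
F = 4 * pi * gamma * R
F = 4 * pi * 0.0358 * 1.27e-07
F = 5.71343e-08 N = 57.1343 nN

57.1343


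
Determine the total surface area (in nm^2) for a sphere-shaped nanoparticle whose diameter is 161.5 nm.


Radius r = 161.5/2 = 80.75 nm
Surface area SA = 4 * pi * r^2
SA = 4 * pi * (80.75)^2
SA = 81939.8 nm^2

81939.8


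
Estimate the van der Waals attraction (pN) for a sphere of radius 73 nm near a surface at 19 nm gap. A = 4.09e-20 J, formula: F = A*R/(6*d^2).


Convert to SI: R = 73 nm = 7.3e-08 m, d = 19 nm = 1.9e-08 m
F = A * R / (6 * d^2)
F = 4.09e-20 * 7.3e-08 / (6 * (1.9e-08)^2)
F = 1.37844e-12 N = 1.378 pN

1.378


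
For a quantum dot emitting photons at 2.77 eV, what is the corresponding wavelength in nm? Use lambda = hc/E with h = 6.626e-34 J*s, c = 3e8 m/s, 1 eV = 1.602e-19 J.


Convert energy: E = 2.77 eV = 2.77 * 1.602e-19 = 4.43754e-19 J
lambda = h*c / E = 6.626e-34 * 3e8 / 4.43754e-19
lambda = 4.47951e-07 m = 448.0 nm

448.0


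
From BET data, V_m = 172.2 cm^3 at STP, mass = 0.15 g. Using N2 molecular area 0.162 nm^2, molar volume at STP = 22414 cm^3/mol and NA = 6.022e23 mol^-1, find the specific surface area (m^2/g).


Number of moles in monolayer = V_m / 22414 = 172.2 / 22414 = 0.0076827
Number of molecules = moles * NA = 0.0076827 * 6.022e23
SA = molecules * sigma / mass
SA = (172.2 / 22414) * 6.022e23 * 0.162e-18 / 0.15
SA = 4996.6 m^2/g

4996.6


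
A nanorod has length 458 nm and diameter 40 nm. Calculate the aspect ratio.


Aspect ratio AR = length / diameter
AR = 458 / 40
AR = 11.45

11.45


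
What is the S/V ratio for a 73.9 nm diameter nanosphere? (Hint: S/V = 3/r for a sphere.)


Radius r = 73.9/2 = 36.95 nm
S/V = 3 / r = 3 / 36.95
S/V = 0.0812 nm^-1

0.0812


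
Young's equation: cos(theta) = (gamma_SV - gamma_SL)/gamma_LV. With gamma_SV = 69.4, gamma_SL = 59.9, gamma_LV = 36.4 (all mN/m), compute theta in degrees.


cos(theta) = (gamma_SV - gamma_SL) / gamma_LV
cos(theta) = (69.4 - 59.9) / 36.4
cos(theta) = 0.260989
theta = arccos(0.260989) = 74.87 degrees

74.87


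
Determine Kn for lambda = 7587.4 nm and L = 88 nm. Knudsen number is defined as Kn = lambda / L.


Knudsen number Kn = lambda / L
Kn = 7587.4 / 88
Kn = 86.2205

86.2205


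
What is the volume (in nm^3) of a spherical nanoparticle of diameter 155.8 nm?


Radius r = 155.8/2 = 77.9 nm
Volume V = (4/3) * pi * r^3
V = (4/3) * pi * (77.9)^3
V = 1980163.19 nm^3

1980163.19


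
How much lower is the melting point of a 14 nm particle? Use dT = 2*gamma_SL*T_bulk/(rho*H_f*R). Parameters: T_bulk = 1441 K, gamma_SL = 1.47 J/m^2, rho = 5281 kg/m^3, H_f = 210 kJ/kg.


Radius R = 14/2 = 7 nm = 7e-09 m
Convert H_f = 210 kJ/kg = 210000 J/kg
dT = 2 * gamma_SL * T_bulk / (rho * H_f * R)
dT = 2 * 1.47 * 1441 / (5281 * 210000 * 7e-09)
dT = 545.7 K

545.7


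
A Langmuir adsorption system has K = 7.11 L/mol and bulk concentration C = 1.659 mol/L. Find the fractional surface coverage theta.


Langmuir isotherm: theta = K*C / (1 + K*C)
K*C = 7.11 * 1.659 = 11.79549
theta = 11.79549 / (1 + 11.79549) = 11.79549 / 12.79549
theta = 0.9218

0.9218


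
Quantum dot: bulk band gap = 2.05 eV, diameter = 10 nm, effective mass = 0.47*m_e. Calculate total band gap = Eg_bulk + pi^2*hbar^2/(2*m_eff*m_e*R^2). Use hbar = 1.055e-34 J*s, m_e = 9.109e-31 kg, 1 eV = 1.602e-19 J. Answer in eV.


Radius R = 10/2 nm = 5e-09 m
Confinement energy dE = pi^2 * hbar^2 / (2 * m_eff * m_e * R^2)
dE = pi^2 * (1.055e-34)^2 / (2 * 0.47 * 9.109e-31 * (5e-09)^2) J, divided by 1.602e-19 J/eV
dE = 0.032 eV
Total band gap = E_g(bulk) + dE = 2.05 + 0.032 = 2.082 eV

2.082


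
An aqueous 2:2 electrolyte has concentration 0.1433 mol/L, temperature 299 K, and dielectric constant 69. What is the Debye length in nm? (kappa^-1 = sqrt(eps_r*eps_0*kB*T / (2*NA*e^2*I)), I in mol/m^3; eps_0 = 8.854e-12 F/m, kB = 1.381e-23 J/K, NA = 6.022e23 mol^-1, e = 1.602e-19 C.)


Ionic strength I = 0.1433 * 2^2 * 1000 = 573.2 mol/m^3
kappa^-1 = sqrt(69 * 8.854e-12 * 1.381e-23 * 299 / (2 * 6.022e23 * (1.602e-19)^2 * 573.2))
kappa^-1 = 0.377 nm

0.377


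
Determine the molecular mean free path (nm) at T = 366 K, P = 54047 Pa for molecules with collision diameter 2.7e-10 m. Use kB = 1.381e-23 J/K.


Mean free path: lambda = kB*T / (sqrt(2) * pi * d^2 * P)
lambda = 1.381e-23 * 366 / (sqrt(2) * pi * (2.7e-10)^2 * 54047)
lambda = 2.88743e-07 m
lambda = 288.74 nm

288.74


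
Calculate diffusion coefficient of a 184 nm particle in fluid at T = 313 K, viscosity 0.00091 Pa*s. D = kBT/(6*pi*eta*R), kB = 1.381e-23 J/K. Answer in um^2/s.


Radius R = 184/2 = 92 nm = 9.2e-08 m
D = kB*T / (6*pi*eta*R)
D = 1.381e-23 * 313 / (6 * pi * 0.00091 * 9.2e-08)
D = 2.7391e-12 m^2/s = 2.739 um^2/s

2.739


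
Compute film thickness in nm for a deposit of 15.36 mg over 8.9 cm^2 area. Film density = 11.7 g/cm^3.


Convert: m = 15.36 mg = 1.5360e-05 kg, A = 8.9 cm^2 = 8.9000e-04 m^2, rho = 11.7 g/cm^3 = 11700 kg/m^3
t = m / (A * rho)
t = 1.5360e-05 / (8.9000e-04 * 11700)
t = 1.4751e-06 m = 1475.1 nm

1475.1


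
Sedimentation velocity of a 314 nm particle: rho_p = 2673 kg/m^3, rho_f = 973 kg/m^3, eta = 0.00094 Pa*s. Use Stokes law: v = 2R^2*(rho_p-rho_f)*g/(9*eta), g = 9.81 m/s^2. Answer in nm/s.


Radius R = 314/2 nm = 1.57e-07 m
Density difference = 2673 - 973 = 1700 kg/m^3
v = 2 * R^2 * (rho_p - rho_f) * g / (9 * eta)
v = 2 * (1.57e-07)^2 * 1700 * 9.81 / (9 * 0.00094)
v = 9.718e-08 m/s = 97.18 nm/s

97.18


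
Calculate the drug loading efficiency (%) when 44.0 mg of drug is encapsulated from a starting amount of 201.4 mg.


Drug loading efficiency = (drug loaded / drug initial) * 100
DLE = 44.0 / 201.4 * 100
DLE = 0.2185 * 100
DLE = 21.85%

21.85


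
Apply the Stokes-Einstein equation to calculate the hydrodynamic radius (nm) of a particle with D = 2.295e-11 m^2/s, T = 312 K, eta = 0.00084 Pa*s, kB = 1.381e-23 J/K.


Stokes-Einstein: R = kB*T / (6*pi*eta*D)
R = 1.381e-23 * 312 / (6 * pi * 0.00084 * 2.295e-11)
R = 1.18573e-08 m = 11.86 nm

11.86


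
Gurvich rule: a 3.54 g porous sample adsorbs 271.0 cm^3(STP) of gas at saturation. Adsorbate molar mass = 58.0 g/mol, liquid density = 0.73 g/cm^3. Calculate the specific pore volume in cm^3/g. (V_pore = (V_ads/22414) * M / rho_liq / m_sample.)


Moles adsorbed n = V_ads / 22414 = 271.0 / 22414 = 1.209066e-02 mol
Liquid volume V_liq = n * M / rho_liq = 1.209066e-02 * 58.0 / 0.73 = 0.96063 cm^3
Specific pore volume V_pore = V_liq / m_sample = 0.96063 / 3.54
V_pore = 0.2714 cm^3/g

0.2714


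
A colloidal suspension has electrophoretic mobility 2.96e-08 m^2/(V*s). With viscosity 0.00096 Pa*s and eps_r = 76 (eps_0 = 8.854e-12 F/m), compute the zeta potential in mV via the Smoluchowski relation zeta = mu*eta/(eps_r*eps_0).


Smoluchowski equation: zeta = mu * eta / (eps_r * eps_0)
zeta = 2.96e-08 * 0.00096 / (76 * 8.854e-12)
zeta = 0.042229 V = 42.23 mV

42.23


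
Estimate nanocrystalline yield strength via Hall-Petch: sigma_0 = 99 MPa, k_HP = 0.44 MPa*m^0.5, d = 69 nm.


d = 69 nm = 6.9e-08 m
sqrt(d) = 0.0002626785
Hall-Petch contribution = k / sqrt(d) = 0.44 / 0.0002626785 = 1675.1 MPa
sigma = sigma_0 + k/sqrt(d) = 99 + 1675.1 = 1774.1 MPa

1774.1


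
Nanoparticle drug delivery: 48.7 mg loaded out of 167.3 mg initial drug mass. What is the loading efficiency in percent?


Drug loading efficiency = (drug loaded / drug initial) * 100
DLE = 48.7 / 167.3 * 100
DLE = 0.2911 * 100
DLE = 29.11%

29.11


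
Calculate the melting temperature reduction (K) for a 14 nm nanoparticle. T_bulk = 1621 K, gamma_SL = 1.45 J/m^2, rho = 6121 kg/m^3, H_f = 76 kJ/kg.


Radius R = 14/2 = 7 nm = 7e-09 m
Convert H_f = 76 kJ/kg = 76000 J/kg
dT = 2 * gamma_SL * T_bulk / (rho * H_f * R)
dT = 2 * 1.45 * 1621 / (6121 * 76000 * 7e-09)
dT = 1443.6 K

1443.6


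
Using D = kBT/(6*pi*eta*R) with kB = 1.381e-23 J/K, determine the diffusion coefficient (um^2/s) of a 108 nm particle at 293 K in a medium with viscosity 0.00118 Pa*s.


Radius R = 108/2 = 54 nm = 5.4e-08 m
D = kB*T / (6*pi*eta*R)
D = 1.381e-23 * 293 / (6 * pi * 0.00118 * 5.4e-08)
D = 3.36887e-12 m^2/s = 3.369 um^2/s

3.369


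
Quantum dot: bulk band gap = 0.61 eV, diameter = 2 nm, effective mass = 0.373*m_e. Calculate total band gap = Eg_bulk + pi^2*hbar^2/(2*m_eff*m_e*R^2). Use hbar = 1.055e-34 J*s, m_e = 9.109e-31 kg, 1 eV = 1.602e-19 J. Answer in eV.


Radius R = 2/2 nm = 1e-09 m
Confinement energy dE = pi^2 * hbar^2 / (2 * m_eff * m_e * R^2)
dE = pi^2 * (1.055e-34)^2 / (2 * 0.373 * 9.109e-31 * (1e-09)^2) J, divided by 1.602e-19 J/eV
dE = 1.0091 eV
Total band gap = E_g(bulk) + dE = 0.61 + 1.0091 = 1.6191 eV

1.6191


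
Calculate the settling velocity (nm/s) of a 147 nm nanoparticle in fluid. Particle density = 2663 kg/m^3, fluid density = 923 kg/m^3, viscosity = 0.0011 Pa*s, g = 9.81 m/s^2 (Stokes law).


Radius R = 147/2 nm = 7.35e-08 m
Density difference = 2663 - 923 = 1740 kg/m^3
v = 2 * R^2 * (rho_p - rho_f) * g / (9 * eta)
v = 2 * (7.35e-08)^2 * 1740 * 9.81 / (9 * 0.0011)
v = 1.86289e-08 m/s = 18.6289 nm/s

18.6289
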